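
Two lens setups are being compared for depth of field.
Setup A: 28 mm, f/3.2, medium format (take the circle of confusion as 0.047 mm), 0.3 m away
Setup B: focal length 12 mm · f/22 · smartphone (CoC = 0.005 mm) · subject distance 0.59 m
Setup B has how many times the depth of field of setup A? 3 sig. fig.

20.6

Setup A: H = 28²/(3.2×0.047) + 28 ≈ 5240.8 mm; DoF = Df − Dn = 316.516 − 285.122 ≈ 31.394 mm.
Setup B: H = 12²/(22×0.005) + 12 ≈ 1321.1 mm; DoF = Df − Dn = 1056.45 − 409.29 ≈ 647.16 mm.
Ratio = 647.16 / 31.394 ≈ 20.6.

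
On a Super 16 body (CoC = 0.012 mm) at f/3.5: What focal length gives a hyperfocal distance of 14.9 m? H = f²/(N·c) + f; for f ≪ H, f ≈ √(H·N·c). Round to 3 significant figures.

25.0 mm

From H = f²/(N·c) + f, with f ≪ H: f ≈ √(H·N·c) = √(14900 × 3.5 × 0.012) = √625.80 ≈ 25.02 mm.
The +f correction barely moves this — solving exactly, f² + N·c·f − N·c·H = 0 ⇒ f = (−N·c + √((N·c)² + 4·N·c·H))/2 = (−0.042 + √2503.2)/2 ≈ 24.995 mm, so f ≈ 25.0 mm.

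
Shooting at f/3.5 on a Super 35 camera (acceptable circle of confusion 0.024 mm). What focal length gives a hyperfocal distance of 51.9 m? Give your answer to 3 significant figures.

From H = f²/(N·c) + f, with f ≪ H: f ≈ √(H·N·c) = √(51900 × 3.5 × 0.024) = √4359.6 ≈ 66.03 mm.
The +f correction barely moves this — solving exactly, f² + N·c·f − N·c·H = 0 ⇒ f = (−N·c + √((N·c)² + 4·N·c·H))/2 = (−0.084 + √17438)/2 ≈ 65.985 mm, so f ≈ 66.0 mm.

66.0 mm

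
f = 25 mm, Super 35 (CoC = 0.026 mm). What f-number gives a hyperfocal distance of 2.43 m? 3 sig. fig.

f/10

Rearrange H = f²/(N·c) + f for N: N = f² / ((H − f)·c).
N = 25² / ((2430 − 25) × 0.026) = 625 / 62.53 ≈ 10.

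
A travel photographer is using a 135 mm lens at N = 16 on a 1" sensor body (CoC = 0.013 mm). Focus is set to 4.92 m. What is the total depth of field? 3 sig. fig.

0.539 m

Hyperfocal distance H = f²/(N·c) + f = 135²/(16 × 0.013) + 135 = 18225/0.208 + 135 ≈ 87755.2 mm ≈ 87.76 m.
Near limit Dn = s·(H − f)/(H + s − 2f) = 4920 × (87755.2 − 135) / (87755.2 + 4920 − 2 × 135) = 4920 × 87620.2 / 92405.2 ≈ 4665.23 mm.
Far limit Df = s·(H − f)/(H − s) = 4920 × (87755.2 − 135) / (87755.2 − 4920) = 4920 × 87620.2 / 82835.2 ≈ 5204.21 mm.
Depth of field = Df − Dn = 5204.21 − 4665.23 ≈ 538.98 mm ≈ 0.539 m.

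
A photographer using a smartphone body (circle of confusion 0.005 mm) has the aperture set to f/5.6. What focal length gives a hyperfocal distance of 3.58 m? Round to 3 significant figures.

10.0 mm

From H = f²/(N·c) + f, with f ≪ H: f ≈ √(H·N·c) = √(3580 × 5.6 × 0.005) = √100.24 ≈ 10.01 mm.
The +f correction barely moves this — solving exactly, f² + N·c·f − N·c·H = 0 ⇒ f = (−N·c + √((N·c)² + 4·N·c·H))/2 = (−0.028 + √400.96)/2 ≈ 9.9980 mm, so f ≈ 10.0 mm.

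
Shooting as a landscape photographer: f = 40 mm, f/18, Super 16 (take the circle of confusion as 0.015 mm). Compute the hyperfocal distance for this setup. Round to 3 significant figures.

Hyperfocal distance H = f²/(N·c) + f = 40²/(18 × 0.015) + 40 = 1600/0.27 + 40 ≈ 5965.9 mm ≈ 5.97 m.

5.97 m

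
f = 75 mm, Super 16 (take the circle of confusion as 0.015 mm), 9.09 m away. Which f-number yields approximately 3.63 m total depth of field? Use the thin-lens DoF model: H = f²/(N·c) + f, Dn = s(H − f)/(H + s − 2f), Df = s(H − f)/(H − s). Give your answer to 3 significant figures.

f/8

Write h = H − f = f²/(N·c). The thin-lens limits are Dn = s·h/(h + (s−f)) and Df = s·h/(h − (s−f)), so DoF = Df − Dn = 2·s·(s−f)·h / (h² − (s−f)²).
That is a quadratic in h: DoF·h² − 2·s·(s−f)·h − DoF·(s−f)² = 0 ⇒ h = (s−f)·(s + √(s² + DoF²)) / DoF = 9015 × (9090 + √(9090² + 3630²)) / 3630 = 9015 × (9090 + 9788.00) / 3630 ≈ 46883 mm.
Then N = f²/(c·h) = 75² / (0.015 × 46883) = 5625 / 703.24 ≈ 8.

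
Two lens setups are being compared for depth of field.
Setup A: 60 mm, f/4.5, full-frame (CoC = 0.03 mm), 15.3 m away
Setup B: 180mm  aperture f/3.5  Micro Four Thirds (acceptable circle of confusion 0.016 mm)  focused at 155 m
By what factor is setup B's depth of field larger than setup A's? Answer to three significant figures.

Setup A: H = 60²/(4.5×0.03) + 60 ≈ 26726.7 mm; DoF = Df − Dn = 35706 − 9736 ≈ 25970 mm.
Setup B: H = 180²/(3.5×0.016) + 180 ≈ 578751.4 mm; DoF = Df − Dn = 211630 − 122279 ≈ 89351 mm.
Ratio = 89351 / 25970 ≈ 3.44.

3.44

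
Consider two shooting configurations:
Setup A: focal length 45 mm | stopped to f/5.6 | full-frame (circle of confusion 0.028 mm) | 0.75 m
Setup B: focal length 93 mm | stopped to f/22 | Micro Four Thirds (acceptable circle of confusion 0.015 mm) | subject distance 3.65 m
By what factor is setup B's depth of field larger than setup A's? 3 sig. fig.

Setup A: H = 45²/(5.6×0.028) + 45 ≈ 12959.5 mm; DoF = Df − Dn = 793.306 − 711.177 ≈ 82.129 mm.
Setup B: H = 93²/(22×0.015) + 93 ≈ 26302.1 mm; DoF = Df − Dn = 4223.2 − 3213.8 ≈ 1009.4 mm.
Ratio = 1009.4 / 82.129 ≈ 12.3.

12.3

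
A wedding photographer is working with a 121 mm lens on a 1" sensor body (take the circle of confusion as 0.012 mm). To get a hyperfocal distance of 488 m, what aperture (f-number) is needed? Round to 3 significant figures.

f/2.50

Rearrange H = f²/(N·c) + f for N: N = f² / ((H − f)·c).
N = 121² / ((488000 − 121) × 0.012) = 14641 / 5855 ≈ 2.50.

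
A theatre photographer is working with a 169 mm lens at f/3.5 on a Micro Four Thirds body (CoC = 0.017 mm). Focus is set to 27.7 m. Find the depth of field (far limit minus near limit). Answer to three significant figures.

Hyperfocal distance H = f²/(N·c) + f = 169²/(3.5 × 0.017) + 169 = 28561/0.0595 + 169 ≈ 480185.8 mm ≈ 480.2 m.
Near limit Dn = s·(H − f)/(H + s − 2f) = 27700 × (480185.8 − 169) / (480185.8 + 27700 − 2 × 169) = 27700 × 480016.8 / 507547.8 ≈ 26197.5 mm.
Far limit Df = s·(H − f)/(H − s) = 27700 × (480185.8 − 169) / (480185.8 − 27700) = 27700 × 480016.8 / 452485.8 ≈ 29385.4 mm.
Depth of field = Df − Dn = 29385.4 − 26197.5 ≈ 3187.9 mm ≈ 3.19 m.

3.19 m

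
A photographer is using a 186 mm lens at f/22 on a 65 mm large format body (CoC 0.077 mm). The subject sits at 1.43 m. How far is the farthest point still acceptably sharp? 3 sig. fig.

1.52 m

Hyperfocal distance H = f²/(N·c) + f = 186²/(22 × 0.077) + 186 = 34596/1.694 + 186 ≈ 20608.7 mm ≈ 20.61 m.
Far limit Df = s·(H − f)/(H − s) = 1430 × (20608.7 − 186) / (20608.7 − 1430) = 1430 × 20422.7 / 19178.7 ≈ 1522.8 mm ≈ 1.52 m.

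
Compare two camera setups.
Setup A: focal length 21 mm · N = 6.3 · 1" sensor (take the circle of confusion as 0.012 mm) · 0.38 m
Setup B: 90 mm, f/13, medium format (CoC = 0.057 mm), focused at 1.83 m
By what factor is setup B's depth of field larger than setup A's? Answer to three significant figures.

12.7

Setup A: H = 21²/(6.3×0.012) + 21 ≈ 5854.3 mm; DoF = Df − Dn = 404.920 − 357.970 ≈ 46.950 mm.
Setup B: H = 90²/(13×0.057) + 90 ≈ 11021.2 mm; DoF = Df − Dn = 2176.44 − 1578.71 ≈ 597.73 mm.
Ratio = 597.73 / 46.950 ≈ 12.7.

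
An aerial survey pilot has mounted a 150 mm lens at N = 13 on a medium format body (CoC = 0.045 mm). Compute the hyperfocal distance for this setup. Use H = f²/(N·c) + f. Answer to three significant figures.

Hyperfocal distance H = f²/(N·c) + f = 150²/(13 × 0.045) + 150 = 22500/0.585 + 150 ≈ 38611.5 mm ≈ 38.6 m.

38.6 m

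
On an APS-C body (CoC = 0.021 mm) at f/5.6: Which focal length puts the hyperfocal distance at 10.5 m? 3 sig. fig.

From H = f²/(N·c) + f, with f ≪ H: f ≈ √(H·N·c) = √(10500 × 5.6 × 0.021) = √1234.8 ≈ 35.14 mm.
The +f correction barely moves this — solving exactly, f² + N·c·f − N·c·H = 0 ⇒ f = (−N·c + √((N·c)² + 4·N·c·H))/2 = (−0.1176 + √4939.2)/2 ≈ 35.081 mm, so f ≈ 35.1 mm.

35.1 mm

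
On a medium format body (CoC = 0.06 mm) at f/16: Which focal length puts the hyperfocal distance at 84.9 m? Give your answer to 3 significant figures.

285 mm

From H = f²/(N·c) + f, with f ≪ H: f ≈ √(H·N·c) = √(84900 × 16 × 0.06) = √81504 ≈ 285.5 mm.
Exact: f² + N·c·f − N·c·H = 0 ⇒ f = (−N·c + √((N·c)² + 4·N·c·H))/2 = (−0.96 + √326017)/2 ≈ 285.01 mm ≈ 285 mm.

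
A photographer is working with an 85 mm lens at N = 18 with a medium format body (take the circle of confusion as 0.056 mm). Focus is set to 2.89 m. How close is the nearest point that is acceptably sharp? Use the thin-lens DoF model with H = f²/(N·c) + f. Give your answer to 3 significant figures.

2.08 m

Hyperfocal distance H = f²/(N·c) + f = 85²/(18 × 0.056) + 85 = 7225/1.008 + 85 ≈ 7252.7 mm ≈ 7.253 m.
Near limit Dn = s·(H − f)/(H + s − 2f) = 2890 × (7252.7 − 85) / (7252.7 + 2890 − 2 × 85) = 2890 × 7167.7 / 9972.7 ≈ 2077.1 mm ≈ 2.08 m.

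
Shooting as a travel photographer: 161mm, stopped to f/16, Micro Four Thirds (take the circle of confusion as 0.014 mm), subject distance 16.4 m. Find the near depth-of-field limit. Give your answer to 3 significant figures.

Hyperfocal distance H = f²/(N·c) + f = 161²/(16 × 0.014) + 161 = 25921/0.224 + 161 ≈ 115879.8 mm ≈ 115.9 m.
Near limit Dn = s·(H − f)/(H + s − 2f) = 16400 × (115879.8 − 161) / (115879.8 + 16400 − 2 × 161) = 16400 × 115718.8 / 131957.8 ≈ 14382 mm ≈ 14.4 m.

14.4 m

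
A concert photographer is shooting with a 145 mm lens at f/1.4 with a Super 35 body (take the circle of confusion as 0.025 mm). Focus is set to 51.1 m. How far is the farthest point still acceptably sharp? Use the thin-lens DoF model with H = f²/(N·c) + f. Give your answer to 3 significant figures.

Hyperfocal distance H = f²/(N·c) + f = 145²/(1.4 × 0.025) + 145 = 21025/0.035 + 145 ≈ 600859.3 mm ≈ 600.9 m.
Far limit Df = s·(H − f)/(H − s) = 51100 × (600859.3 − 145) / (600859.3 − 51100) = 51100 × 600714.3 / 549759.3 ≈ 55836 mm ≈ 55.8 m.

55.8 m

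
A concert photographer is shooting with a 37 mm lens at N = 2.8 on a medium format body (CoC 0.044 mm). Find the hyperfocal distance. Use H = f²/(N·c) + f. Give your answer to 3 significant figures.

11.1 m

Hyperfocal distance H = f²/(N·c) + f = 37²/(2.8 × 0.044) + 37 = 1369/0.1232 + 37 ≈ 11149.0 mm ≈ 11.1 m.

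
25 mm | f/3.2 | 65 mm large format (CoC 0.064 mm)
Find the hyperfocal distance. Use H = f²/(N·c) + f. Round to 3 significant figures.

Hyperfocal distance H = f²/(N·c) + f = 25²/(3.2 × 0.064) + 25 = 625/0.2048 + 25 ≈ 3076.8 mm ≈ 3.08 m.

3.08 m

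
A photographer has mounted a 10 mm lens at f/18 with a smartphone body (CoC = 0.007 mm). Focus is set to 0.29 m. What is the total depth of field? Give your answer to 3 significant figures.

Hyperfocal distance H = f²/(N·c) + f = 10²/(18 × 0.007) + 10 = 100/0.126 + 10 ≈ 803.7 mm ≈ 0.804 m.
Near limit Dn = s·(H − f)/(H + s − 2f) = 290 × (803.7 − 10) / (803.7 + 290 − 2 × 10) = 290 × 793.7 / 1073.7 ≈ 214.37 mm.
Far limit Df = s·(H − f)/(H − s) = 290 × (803.7 − 10) / (803.7 − 290) = 290 × 793.7 / 513.7 ≈ 448.08 mm.
Depth of field = Df − Dn = 448.08 − 214.37 ≈ 233.71 mm.

234 mm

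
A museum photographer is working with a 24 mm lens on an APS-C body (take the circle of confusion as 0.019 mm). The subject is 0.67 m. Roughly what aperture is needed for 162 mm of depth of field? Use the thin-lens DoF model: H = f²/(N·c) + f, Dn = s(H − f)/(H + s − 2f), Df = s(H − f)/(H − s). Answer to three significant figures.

f/5.59

Write h = H − f = f²/(N·c). The thin-lens limits are Dn = s·h/(h + (s−f)) and Df = s·h/(h − (s−f)), so DoF = Df − Dn = 2·s·(s−f)·h / (h² − (s−f)²).
That is a quadratic in h: DoF·h² − 2·s·(s−f)·h − DoF·(s−f)² = 0 ⇒ h = (s−f)·(s + √(s² + DoF²)) / DoF = 646 × (670 + √(670² + 162²)) / 162 = 646 × (670 + 689.307) / 162 ≈ 5420.4 mm.
Then N = f²/(c·h) = 24² / (0.019 × 5420.4) = 576 / 102.99 ≈ 5.59.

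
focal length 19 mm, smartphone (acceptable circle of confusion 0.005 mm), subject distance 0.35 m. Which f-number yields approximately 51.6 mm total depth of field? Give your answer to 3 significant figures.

f/16

Write h = H − f = f²/(N·c). The thin-lens limits are Dn = s·h/(h + (s−f)) and Df = s·h/(h − (s−f)), so DoF = Df − Dn = 2·s·(s−f)·h / (h² − (s−f)²).
That is a quadratic in h: DoF·h² − 2·s·(s−f)·h − DoF·(s−f)² = 0 ⇒ h = (s−f)·(s + √(s² + DoF²)) / DoF = 331 × (350 + √(350² + 51.6²)) / 51.6 = 331 × (350 + 353.783) / 51.6 ≈ 4514.6 mm.
Then N = f²/(c·h) = 19² / (0.005 × 4514.6) = 361 / 22.573 ≈ 16.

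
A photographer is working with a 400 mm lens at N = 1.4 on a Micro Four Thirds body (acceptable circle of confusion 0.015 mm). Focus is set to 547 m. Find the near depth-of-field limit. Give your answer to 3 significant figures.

Hyperfocal distance H = f²/(N·c) + f = 400²/(1.4 × 0.015) + 400 = 160000/0.021 + 400 ≈ 7619447.6 mm ≈ 7619 m.
Near limit Dn = s·(H − f)/(H + s − 2f) = 547000 × (7619447.6 − 400) / (7619447.6 + 547000 − 2 × 400) = 547000 × 7619047.6 / 8165647.6 ≈ 510384 mm ≈ 510 m.

510 m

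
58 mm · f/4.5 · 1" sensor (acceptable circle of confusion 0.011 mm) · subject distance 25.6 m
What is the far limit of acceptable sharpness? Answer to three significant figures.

Hyperfocal distance H = f²/(N·c) + f = 58²/(4.5 × 0.011) + 58 = 3364/0.0495 + 58 ≈ 68017.6 mm ≈ 68.02 m.
Far limit Df = s·(H − f)/(H − s) = 25600 × (68017.6 − 58) / (68017.6 − 25600) = 25600 × 67959.6 / 42417.6 ≈ 41015 mm ≈ 41.0 m.

41.0 m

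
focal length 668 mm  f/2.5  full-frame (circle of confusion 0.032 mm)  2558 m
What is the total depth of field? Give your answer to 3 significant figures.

Hyperfocal distance H = f²/(N·c) + f = 668²/(2.5 × 0.032) + 668 = 446224/0.08 + 668 ≈ 5578468.0 mm ≈ 5578 m.
Near limit Dn = s·(H − f)/(H + s − 2f) = 2558000 × (5578468.0 − 668) / (5578468.0 + 2558000 − 2 × 668) = 2558000 × 5577800.0 / 8135132.0 ≈ 1753876 mm.
Far limit Df = s·(H − f)/(H − s) = 2558000 × (5578468.0 − 668) / (5578468.0 − 2558000) = 2558000 × 5577800.0 / 3020468.0 ≈ 4723775 mm.
Depth of field = Df − Dn = 4723775 − 1753876 ≈ 2969899 mm ≈ 2970 m.

2970 m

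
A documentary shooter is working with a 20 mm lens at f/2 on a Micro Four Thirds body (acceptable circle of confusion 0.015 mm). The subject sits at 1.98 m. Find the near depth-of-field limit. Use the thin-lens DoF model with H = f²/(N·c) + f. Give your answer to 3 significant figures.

1.73 m

Hyperfocal distance H = f²/(N·c) + f = 20²/(2 × 0.015) + 20 = 400/0.03 + 20 ≈ 13353.3 mm ≈ 13.35 m.
Near limit Dn = s·(H − f)/(H + s − 2f) = 1980 × (13353.3 − 20) / (13353.3 + 1980 − 2 × 20) = 1980 × 13333.3 / 15293.3 ≈ 1726.2 mm ≈ 1.73 m.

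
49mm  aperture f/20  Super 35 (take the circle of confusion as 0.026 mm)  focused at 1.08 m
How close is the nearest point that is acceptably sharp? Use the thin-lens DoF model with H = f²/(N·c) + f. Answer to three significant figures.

0.883 m

Hyperfocal distance H = f²/(N·c) + f = 49²/(20 × 0.026) + 49 = 2401/0.52 + 49 ≈ 4666.3 mm ≈ 4.666 m.
Near limit Dn = s·(H − f)/(H + s − 2f) = 1080 × (4666.3 − 49) / (4666.3 + 1080 − 2 × 49) = 1080 × 4617.3 / 5648.3 ≈ 882.86 mm ≈ 0.883 m.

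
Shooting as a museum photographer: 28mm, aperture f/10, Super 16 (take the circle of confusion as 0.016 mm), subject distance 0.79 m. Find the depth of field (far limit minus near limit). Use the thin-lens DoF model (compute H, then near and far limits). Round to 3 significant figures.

Hyperfocal distance H = f²/(N·c) + f = 28²/(10 × 0.016) + 28 = 784/0.16 + 28 ≈ 4928.0 mm ≈ 4.928 m.
Near limit Dn = s·(H − f)/(H + s − 2f) = 790 × (4928.0 − 28) / (4928.0 + 790 − 2 × 28) = 790 × 4900.0 / 5662.0 ≈ 683.68 mm.
Far limit Df = s·(H − f)/(H − s) = 790 × (4928.0 − 28) / (4928.0 − 790) = 790 × 4900.0 / 4138.0 ≈ 935.48 mm.
Depth of field = Df − Dn = 935.48 − 683.68 ≈ 251.80 mm.

252 mm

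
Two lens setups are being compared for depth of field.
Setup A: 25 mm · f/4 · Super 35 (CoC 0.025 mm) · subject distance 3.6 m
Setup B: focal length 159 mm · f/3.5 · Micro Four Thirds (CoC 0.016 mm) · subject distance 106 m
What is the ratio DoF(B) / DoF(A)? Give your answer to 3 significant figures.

8.59

Setup A: H = 25²/(4×0.025) + 25 ≈ 6275.0 mm; DoF = Df − Dn = 8411.2 − 2290.1 ≈ 6121.1 mm.
Setup B: H = 159²/(3.5×0.016) + 159 ≈ 451605.4 mm; DoF = Df − Dn = 138462 − 85868 ≈ 52594 mm.
Ratio = 52594 / 6121.1 ≈ 8.59.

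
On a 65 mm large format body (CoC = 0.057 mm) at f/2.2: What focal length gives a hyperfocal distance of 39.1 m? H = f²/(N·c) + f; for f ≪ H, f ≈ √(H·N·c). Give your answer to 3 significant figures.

From H = f²/(N·c) + f, with f ≪ H: f ≈ √(H·N·c) = √(39100 × 2.2 × 0.057) = √4903.1 ≈ 70.02 mm.
The +f correction barely moves this — solving exactly, f² + N·c·f − N·c·H = 0 ⇒ f = (−N·c + √((N·c)² + 4·N·c·H))/2 = (−0.1254 + √19613)/2 ≈ 69.960 mm, so f ≈ 70.0 mm.

70.0 mm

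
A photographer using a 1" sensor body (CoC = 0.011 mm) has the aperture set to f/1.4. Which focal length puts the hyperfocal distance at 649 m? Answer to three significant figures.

100 mm

From H = f²/(N·c) + f, with f ≪ H: f ≈ √(H·N·c) = √(649000 × 1.4 × 0.011) = √9994.6 ≈ 99.97 mm.
The +f correction barely moves this — solving exactly, f² + N·c·f − N·c·H = 0 ⇒ f = (−N·c + √((N·c)² + 4·N·c·H))/2 = (−0.0154 + √39978)/2 ≈ 99.965 mm, so f ≈ 100 mm.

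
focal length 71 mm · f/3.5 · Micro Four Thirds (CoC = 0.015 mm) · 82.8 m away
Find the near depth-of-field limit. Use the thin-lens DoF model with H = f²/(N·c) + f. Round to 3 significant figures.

Hyperfocal distance H = f²/(N·c) + f = 71²/(3.5 × 0.015) + 71 = 5041/0.0525 + 71 ≈ 96090.0 mm ≈ 96.09 m.
Near limit Dn = s·(H − f)/(H + s − 2f) = 82800 × (96090.0 − 71) / (96090.0 + 82800 − 2 × 71) = 82800 × 96019.0 / 178748.0 ≈ 44478 mm ≈ 44.5 m.

44.5 m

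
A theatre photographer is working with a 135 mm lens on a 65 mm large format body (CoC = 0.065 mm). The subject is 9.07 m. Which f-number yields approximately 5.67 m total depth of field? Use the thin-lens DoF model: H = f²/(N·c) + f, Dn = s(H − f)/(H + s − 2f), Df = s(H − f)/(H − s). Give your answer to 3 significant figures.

f/9

Write h = H − f = f²/(N·c). The thin-lens limits are Dn = s·h/(h + (s−f)) and Df = s·h/(h − (s−f)), so DoF = Df − Dn = 2·s·(s−f)·h / (h² − (s−f)²).
That is a quadratic in h: DoF·h² − 2·s·(s−f)·h − DoF·(s−f)² = 0 ⇒ h = (s−f)·(s + √(s² + DoF²)) / DoF = 8935 × (9070 + √(9070² + 5670²)) / 5670 = 8935 × (9070 + 10696.4) / 5670 ≈ 31149 mm.
Then N = f²/(c·h) = 135² / (0.065 × 31149) = 18225 / 2024.7 ≈ 9.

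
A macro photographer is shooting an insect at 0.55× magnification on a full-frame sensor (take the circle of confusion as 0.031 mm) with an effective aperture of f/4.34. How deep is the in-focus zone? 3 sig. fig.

0.890 mm

At magnification m, DoF ≈ 2·N_eff·c/m² = 2 × 4.34 × 0.031 / 0.55² = 0.2691 / 0.3025 ≈ 0.89 mm.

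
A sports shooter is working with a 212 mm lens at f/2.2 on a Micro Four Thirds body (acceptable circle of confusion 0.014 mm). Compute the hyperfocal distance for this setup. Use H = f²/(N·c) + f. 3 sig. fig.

1460 m

Hyperfocal distance H = f²/(N·c) + f = 212²/(2.2 × 0.014) + 212 = 44944/0.0308 + 212 ≈ 1459432.8 mm ≈ 1460 m.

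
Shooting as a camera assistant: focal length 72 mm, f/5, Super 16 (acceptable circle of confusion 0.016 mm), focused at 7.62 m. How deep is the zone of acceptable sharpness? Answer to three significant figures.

1.80 m

Hyperfocal distance H = f²/(N·c) + f = 72²/(5 × 0.016) + 72 = 5184/0.08 + 72 ≈ 64872.0 mm ≈ 64.87 m.
Near limit Dn = s·(H − f)/(H + s − 2f) = 7620 × (64872.0 − 72) / (64872.0 + 7620 − 2 × 72) = 7620 × 64800.0 / 72348.0 ≈ 6825.0 mm.
Far limit Df = s·(H − f)/(H − s) = 7620 × (64872.0 − 72) / (64872.0 − 7620) = 7620 × 64800.0 / 57252.0 ≈ 8624.6 mm.
Depth of field = Df − Dn = 8624.6 − 6825.0 ≈ 1799.6 mm ≈ 1.80 m.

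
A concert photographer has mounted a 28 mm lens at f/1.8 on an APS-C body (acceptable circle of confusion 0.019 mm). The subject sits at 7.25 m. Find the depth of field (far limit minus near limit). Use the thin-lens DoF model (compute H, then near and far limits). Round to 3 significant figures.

Hyperfocal distance H = f²/(N·c) + f = 28²/(1.8 × 0.019) + 28 = 784/0.0342 + 28 ≈ 22952.0 mm ≈ 22.95 m.
Near limit Dn = s·(H − f)/(H + s − 2f) = 7250 × (22952.0 − 28) / (22952.0 + 7250 − 2 × 28) = 7250 × 22924.0 / 30146.0 ≈ 5513.1 mm.
Far limit Df = s·(H − f)/(H − s) = 7250 × (22952.0 − 28) / (22952.0 − 7250) = 7250 × 22924.0 / 15702.0 ≈ 10584.6 mm.
Depth of field = Df − Dn = 10584.6 − 5513.1 ≈ 5071.5 mm ≈ 5.07 m.

5.07 m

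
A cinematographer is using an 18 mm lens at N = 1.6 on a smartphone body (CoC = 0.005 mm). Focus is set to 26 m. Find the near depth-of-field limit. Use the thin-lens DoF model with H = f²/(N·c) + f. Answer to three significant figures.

15.8 m

Hyperfocal distance H = f²/(N·c) + f = 18²/(1.6 × 0.005) + 18 = 324/0.008 + 18 ≈ 40518.0 mm ≈ 40.52 m.
Near limit Dn = s·(H − f)/(H + s − 2f) = 26000 × (40518.0 − 18) / (40518.0 + 26000 − 2 × 18) = 26000 × 40500.0 / 66482.0 ≈ 15839 mm ≈ 15.8 m.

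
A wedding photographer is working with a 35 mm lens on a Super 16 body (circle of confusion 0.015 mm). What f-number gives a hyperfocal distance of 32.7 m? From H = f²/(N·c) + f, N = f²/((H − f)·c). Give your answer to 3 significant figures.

Rearrange H = f²/(N·c) + f for N: N = f² / ((H − f)·c).
N = 35² / ((32700 − 35) × 0.015) = 1225 / 490.0 ≈ 2.50.

f/2.50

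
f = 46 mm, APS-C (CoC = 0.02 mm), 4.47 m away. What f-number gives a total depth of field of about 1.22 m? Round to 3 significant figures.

f/3.20

Write h = H − f = f²/(N·c). The thin-lens limits are Dn = s·h/(h + (s−f)) and Df = s·h/(h − (s−f)), so DoF = Df − Dn = 2·s·(s−f)·h / (h² − (s−f)²).
That is a quadratic in h: DoF·h² − 2·s·(s−f)·h − DoF·(s−f)² = 0 ⇒ h = (s−f)·(s + √(s² + DoF²)) / DoF = 4424 × (4470 + √(4470² + 1220²)) / 1220 = 4424 × (4470 + 4633.50) / 1220 ≈ 33011 mm.
Then N = f²/(c·h) = 46² / (0.02 × 33011) = 2116 / 660.23 ≈ 3.20.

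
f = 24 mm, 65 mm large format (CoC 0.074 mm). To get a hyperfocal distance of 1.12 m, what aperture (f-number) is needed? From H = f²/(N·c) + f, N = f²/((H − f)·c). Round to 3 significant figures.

f/7.10

Rearrange H = f²/(N·c) + f for N: N = f² / ((H − f)·c).
N = 24² / ((1120 − 24) × 0.074) = 576 / 81.10 ≈ 7.10.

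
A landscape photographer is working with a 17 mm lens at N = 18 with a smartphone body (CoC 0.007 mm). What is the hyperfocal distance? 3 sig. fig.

2.31 m

Hyperfocal distance H = f²/(N·c) + f = 17²/(18 × 0.007) + 17 = 289/0.126 + 17 ≈ 2310.7 mm ≈ 2.31 m.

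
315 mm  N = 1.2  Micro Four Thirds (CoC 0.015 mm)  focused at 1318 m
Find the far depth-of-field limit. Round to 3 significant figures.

Hyperfocal distance H = f²/(N·c) + f = 315²/(1.2 × 0.015) + 315 = 99225/0.018 + 315 ≈ 5512815.0 mm ≈ 5513 m.
Far limit Df = s·(H − f)/(H − s) = 1318000 × (5512815.0 − 315) / (5512815.0 − 1318000) = 1318000 × 5512500.0 / 4194815.0 ≈ 1732013 mm ≈ 1730 m.

1730 m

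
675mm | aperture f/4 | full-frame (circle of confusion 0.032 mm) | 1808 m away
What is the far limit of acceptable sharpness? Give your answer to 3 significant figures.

Hyperfocal distance H = f²/(N·c) + f = 675²/(4 × 0.032) + 675 = 455625/0.128 + 675 ≈ 3560245.3 mm ≈ 3560 m.
Far limit Df = s·(H − f)/(H − s) = 1808000 × (3560245.3 − 675) / (3560245.3 − 1808000) = 1808000 × 3559570.3 / 1752245.3 ≈ 3672832 mm ≈ 3670 m.

3670 m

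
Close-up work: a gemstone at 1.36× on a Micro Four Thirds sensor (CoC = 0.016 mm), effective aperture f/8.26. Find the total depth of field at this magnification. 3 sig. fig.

0.143 mm

At magnification m, DoF ≈ 2·N_eff·c/m² = 2 × 8.26 × 0.016 / 1.36² = 0.2643 / 1.85 ≈ 0.143 mm.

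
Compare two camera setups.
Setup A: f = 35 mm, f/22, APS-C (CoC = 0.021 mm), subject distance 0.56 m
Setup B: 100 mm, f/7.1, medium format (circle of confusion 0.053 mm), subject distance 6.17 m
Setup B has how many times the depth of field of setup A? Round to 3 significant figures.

12.9

Setup A: H = 35²/(22×0.021) + 35 ≈ 2686.5 mm; DoF = Df − Dn = 698.25 − 467.45 ≈ 230.80 mm.
Setup B: H = 100²/(7.1×0.053) + 100 ≈ 26674.5 mm; DoF = Df − Dn = 7996.5 − 5022.7 ≈ 2973.8 mm.
Ratio = 2973.8 / 230.80 ≈ 12.9.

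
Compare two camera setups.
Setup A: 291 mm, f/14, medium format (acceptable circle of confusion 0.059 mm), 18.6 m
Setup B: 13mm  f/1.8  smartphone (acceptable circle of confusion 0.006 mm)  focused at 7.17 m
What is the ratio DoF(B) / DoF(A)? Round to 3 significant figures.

Setup A: H = 291²/(14×0.059) + 291 ≈ 102810.4 mm; DoF = Df − Dn = 22644.0 − 15781.6 ≈ 6862.4 mm.
Setup B: H = 13²/(1.8×0.006) + 13 ≈ 15661.1 mm; DoF = Df − Dn = 13213.4 − 4919.8 ≈ 8293.6 mm.
Ratio = 8293.6 / 6862.4 ≈ 1.21.

1.21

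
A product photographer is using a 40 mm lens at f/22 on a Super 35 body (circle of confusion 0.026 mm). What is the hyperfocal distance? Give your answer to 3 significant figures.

Hyperfocal distance H = f²/(N·c) + f = 40²/(22 × 0.026) + 40 = 1600/0.572 + 40 ≈ 2837.2 mm ≈ 2.84 m.

2.84 m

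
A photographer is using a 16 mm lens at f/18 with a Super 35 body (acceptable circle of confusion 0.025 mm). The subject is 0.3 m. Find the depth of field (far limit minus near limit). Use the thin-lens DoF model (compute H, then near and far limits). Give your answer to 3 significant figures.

399 mm

Hyperfocal distance H = f²/(N·c) + f = 16²/(18 × 0.025) + 16 = 256/0.45 + 16 ≈ 584.9 mm ≈ 0.585 m.
Near limit Dn = s·(H − f)/(H + s − 2f) = 300 × (584.9 − 16) / (584.9 + 300 − 2 × 16) = 300 × 568.9 / 852.9 ≈ 200.10 mm.
Far limit Df = s·(H − f)/(H − s) = 300 × (584.9 − 16) / (584.9 − 300) = 300 × 568.9 / 284.9 ≈ 599.06 mm.
Depth of field = Df − Dn = 599.06 − 200.10 ≈ 398.96 mm.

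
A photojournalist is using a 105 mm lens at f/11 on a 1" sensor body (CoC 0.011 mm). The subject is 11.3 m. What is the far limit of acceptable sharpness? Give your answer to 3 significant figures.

Hyperfocal distance H = f²/(N·c) + f = 105²/(11 × 0.011) + 105 = 11025/0.121 + 105 ≈ 91220.7 mm ≈ 91.22 m.
Far limit Df = s·(H − f)/(H − s) = 11300 × (91220.7 − 105) / (91220.7 − 11300) = 11300 × 91115.7 / 79920.7 ≈ 12883 mm ≈ 12.9 m.

12.9 m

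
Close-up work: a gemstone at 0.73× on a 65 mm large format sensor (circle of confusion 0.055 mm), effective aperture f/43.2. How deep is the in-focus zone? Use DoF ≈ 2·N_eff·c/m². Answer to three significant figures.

At magnification m, DoF ≈ 2·N_eff·c/m² = 2 × 43.2 × 0.055 / 0.73² = 4.752 / 0.5329 ≈ 8.92 mm.

8.92 mm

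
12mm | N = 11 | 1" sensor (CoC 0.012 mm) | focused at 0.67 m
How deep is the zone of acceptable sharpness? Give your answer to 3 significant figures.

1.27 m

Hyperfocal distance H = f²/(N·c) + f = 12²/(11 × 0.012) + 12 = 144/0.132 + 12 ≈ 1102.9 mm ≈ 1.103 m.
Near limit Dn = s·(H − f)/(H + s − 2f) = 670 × (1102.9 − 12) / (1102.9 + 670 − 2 × 12) = 670 × 1090.9 / 1748.9 ≈ 417.9 mm.
Far limit Df = s·(H − f)/(H − s) = 670 × (1102.9 − 12) / (1102.9 − 670) = 670 × 1090.9 / 432.9 ≈ 1688.4 mm.
Depth of field = Df − Dn = 1688.4 − 417.9 ≈ 1270.5 mm ≈ 1.27 m.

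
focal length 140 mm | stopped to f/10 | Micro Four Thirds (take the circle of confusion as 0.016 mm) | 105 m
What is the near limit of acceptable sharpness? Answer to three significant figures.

Hyperfocal distance H = f²/(N·c) + f = 140²/(10 × 0.016) + 140 = 19600/0.16 + 140 ≈ 122640.0 mm ≈ 122.6 m.
Near limit Dn = s·(H − f)/(H + s − 2f) = 105000 × (122640.0 − 140) / (122640.0 + 105000 − 2 × 140) = 105000 × 122500.0 / 227360.0 ≈ 56573 mm ≈ 56.6 m.

56.6 m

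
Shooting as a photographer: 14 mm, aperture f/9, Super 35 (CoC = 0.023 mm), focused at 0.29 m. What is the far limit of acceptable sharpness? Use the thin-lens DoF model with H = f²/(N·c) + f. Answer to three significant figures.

Hyperfocal distance H = f²/(N·c) + f = 14²/(9 × 0.023) + 14 = 196/0.207 + 14 ≈ 960.9 mm ≈ 0.961 m.
Far limit Df = s·(H − f)/(H − s) = 290 × (960.9 − 14) / (960.9 − 290) = 290 × 946.9 / 670.9 ≈ 409.31 mm.

409 mm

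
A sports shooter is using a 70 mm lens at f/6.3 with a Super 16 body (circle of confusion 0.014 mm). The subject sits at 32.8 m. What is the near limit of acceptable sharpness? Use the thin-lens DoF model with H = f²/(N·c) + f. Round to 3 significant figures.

Hyperfocal distance H = f²/(N·c) + f = 70²/(6.3 × 0.014) + 70 = 4900/0.0882 + 70 ≈ 55625.6 mm ≈ 55.63 m.
Near limit Dn = s·(H − f)/(H + s − 2f) = 32800 × (55625.6 − 70) / (55625.6 + 32800 − 2 × 70) = 32800 × 55555.6 / 88285.6 ≈ 20640 mm ≈ 20.6 m.

20.6 m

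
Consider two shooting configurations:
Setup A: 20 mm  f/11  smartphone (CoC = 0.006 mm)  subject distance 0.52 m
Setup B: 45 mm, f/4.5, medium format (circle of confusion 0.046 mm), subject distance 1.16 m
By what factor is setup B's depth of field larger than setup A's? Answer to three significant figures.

3.10

Setup A: H = 20²/(11×0.006) + 20 ≈ 6080.6 mm; DoF = Df − Dn = 566.757 − 480.370 ≈ 86.387 mm.
Setup B: H = 45²/(4.5×0.046) + 45 ≈ 9827.6 mm; DoF = Df − Dn = 1309.22 − 1041.31 ≈ 267.91 mm.
Ratio = 267.91 / 86.387 ≈ 3.10.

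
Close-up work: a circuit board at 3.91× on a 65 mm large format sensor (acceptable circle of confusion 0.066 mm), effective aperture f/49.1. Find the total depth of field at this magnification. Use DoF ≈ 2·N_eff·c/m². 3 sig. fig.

At magnification m, DoF ≈ 2·N_eff·c/m² = 2 × 49.1 × 0.066 / 3.91² = 6.481 / 15.29 ≈ 0.424 mm.

0.424 mm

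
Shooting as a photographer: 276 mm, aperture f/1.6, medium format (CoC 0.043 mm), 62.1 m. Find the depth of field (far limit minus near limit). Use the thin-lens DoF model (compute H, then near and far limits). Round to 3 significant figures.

Hyperfocal distance H = f²/(N·c) + f = 276²/(1.6 × 0.043) + 276 = 76176/0.0688 + 276 ≈ 1107485.3 mm ≈ 1107 m.
Near limit Dn = s·(H − f)/(H + s − 2f) = 62100 × (1107485.3 − 276) / (1107485.3 + 62100 − 2 × 276) = 62100 × 1107209.3 / 1169033.3 ≈ 58815.9 mm.
Far limit Df = s·(H − f)/(H − s) = 62100 × (1107485.3 − 276) / (1107485.3 − 62100) = 62100 × 1107209.3 / 1045385.3 ≈ 65772.6 mm.
Depth of field = Df − Dn = 65772.6 − 58815.9 ≈ 6956.7 mm ≈ 6.96 m.

6.96 m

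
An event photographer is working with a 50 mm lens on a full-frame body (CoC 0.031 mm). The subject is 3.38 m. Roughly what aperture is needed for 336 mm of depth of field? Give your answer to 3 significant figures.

f/1.20

Write h = H − f = f²/(N·c). The thin-lens limits are Dn = s·h/(h + (s−f)) and Df = s·h/(h − (s−f)), so DoF = Df − Dn = 2·s·(s−f)·h / (h² − (s−f)²).
That is a quadratic in h: DoF·h² − 2·s·(s−f)·h − DoF·(s−f)² = 0 ⇒ h = (s−f)·(s + √(s² + DoF²)) / DoF = 3330 × (3380 + √(3380² + 336²)) / 336 = 3330 × (3380 + 3396.66) / 336 ≈ 67162 mm.
Then N = f²/(c·h) = 50² / (0.031 × 67162) = 2500 / 2082.0 ≈ 1.20.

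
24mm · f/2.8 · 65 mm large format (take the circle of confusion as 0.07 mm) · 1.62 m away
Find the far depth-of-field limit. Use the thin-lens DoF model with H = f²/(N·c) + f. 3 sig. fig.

Hyperfocal distance H = f²/(N·c) + f = 24²/(2.8 × 0.07) + 24 = 576/0.196 + 24 ≈ 2962.8 mm ≈ 2.963 m.
Far limit Df = s·(H − f)/(H − s) = 1620 × (2962.8 − 24) / (2962.8 − 1620) = 1620 × 2938.8 / 1342.8 ≈ 3545.5 mm ≈ 3.55 m.

3.55 m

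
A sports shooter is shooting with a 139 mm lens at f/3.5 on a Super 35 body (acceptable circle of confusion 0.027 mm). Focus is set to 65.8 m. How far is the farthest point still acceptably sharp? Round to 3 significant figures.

96.9 m

Hyperfocal distance H = f²/(N·c) + f = 139²/(3.5 × 0.027) + 139 = 19321/0.0945 + 139 ≈ 204594.0 mm ≈ 204.6 m.
Far limit Df = s·(H − f)/(H − s) = 65800 × (204594.0 − 139) / (204594.0 − 65800) = 65800 × 204455.0 / 138794.0 ≈ 96929 mm ≈ 96.9 m.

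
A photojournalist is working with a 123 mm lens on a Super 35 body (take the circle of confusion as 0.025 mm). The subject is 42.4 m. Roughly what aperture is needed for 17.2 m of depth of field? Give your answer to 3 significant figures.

Write h = H − f = f²/(N·c). The thin-lens limits are Dn = s·h/(h + (s−f)) and Df = s·h/(h − (s−f)), so DoF = Df − Dn = 2·s·(s−f)·h / (h² − (s−f)²).
That is a quadratic in h: DoF·h² − 2·s·(s−f)·h − DoF·(s−f)² = 0 ⇒ h = (s−f)·(s + √(s² + DoF²)) / DoF = 42277 × (42400 + √(42400² + 17200²)) / 17200 = 42277 × (42400 + 45755.9) / 17200 ≈ 216684 mm.
Then N = f²/(c·h) = 123² / (0.025 × 216684) = 15129 / 5417.1 ≈ 2.79.

f/2.79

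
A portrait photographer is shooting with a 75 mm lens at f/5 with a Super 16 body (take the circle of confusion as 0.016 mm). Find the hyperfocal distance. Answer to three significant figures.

Hyperfocal distance H = f²/(N·c) + f = 75²/(5 × 0.016) + 75 = 5625/0.08 + 75 ≈ 70387.5 mm ≈ 70.4 m.

70.4 m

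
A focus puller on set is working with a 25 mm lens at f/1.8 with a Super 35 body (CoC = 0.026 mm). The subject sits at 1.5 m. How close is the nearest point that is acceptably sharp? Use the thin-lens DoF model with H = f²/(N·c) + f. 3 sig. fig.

1.35 m

Hyperfocal distance H = f²/(N·c) + f = 25²/(1.8 × 0.026) + 25 = 625/0.0468 + 25 ≈ 13379.7 mm ≈ 13.38 m.
Near limit Dn = s·(H − f)/(H + s − 2f) = 1500 × (13379.7 − 25) / (13379.7 + 1500 − 2 × 25) = 1500 × 13354.7 / 14829.7 ≈ 1350.8 mm ≈ 1.35 m.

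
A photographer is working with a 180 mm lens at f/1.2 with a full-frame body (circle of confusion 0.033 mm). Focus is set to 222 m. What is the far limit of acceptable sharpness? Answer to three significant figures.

Hyperfocal distance H = f²/(N·c) + f = 180²/(1.2 × 0.033) + 180 = 32400/0.0396 + 180 ≈ 818361.8 mm ≈ 818.4 m.
Far limit Df = s·(H − f)/(H − s) = 222000 × (818361.8 − 180) / (818361.8 − 222000) = 222000 × 818181.8 / 596361.8 ≈ 304574 mm ≈ 305 m.

305 m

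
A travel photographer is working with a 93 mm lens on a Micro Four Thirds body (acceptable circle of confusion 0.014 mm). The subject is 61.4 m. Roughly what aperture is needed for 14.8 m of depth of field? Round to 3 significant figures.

Write h = H − f = f²/(N·c). The thin-lens limits are Dn = s·h/(h + (s−f)) and Df = s·h/(h − (s−f)), so DoF = Df − Dn = 2·s·(s−f)·h / (h² − (s−f)²).
That is a quadratic in h: DoF·h² − 2·s·(s−f)·h − DoF·(s−f)² = 0 ⇒ h = (s−f)·(s + √(s² + DoF²)) / DoF = 61307 × (61400 + √(61400² + 14800²)) / 14800 = 61307 × (61400 + 63158.5) / 14800 ≈ 515967 mm.
Then N = f²/(c·h) = 93² / (0.014 × 515967) = 8649 / 7223.5 ≈ 1.20.

f/1.20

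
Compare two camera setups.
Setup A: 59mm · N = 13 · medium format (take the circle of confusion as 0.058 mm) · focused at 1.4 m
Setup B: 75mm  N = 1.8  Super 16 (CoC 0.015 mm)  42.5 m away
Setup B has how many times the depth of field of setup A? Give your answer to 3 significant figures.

20.3

Setup A: H = 59²/(13×0.058) + 59 ≈ 4675.7 mm; DoF = Df − Dn = 1973.13 − 1084.88 ≈ 888.25 mm.
Setup B: H = 75²/(1.8×0.015) + 75 ≈ 208408.3 mm; DoF = Df − Dn = 53368 − 35310 ≈ 18058 mm.
Ratio = 18058 / 888.25 ≈ 20.3.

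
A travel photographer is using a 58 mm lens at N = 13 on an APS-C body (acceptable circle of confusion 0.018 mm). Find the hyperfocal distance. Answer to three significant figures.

14.4 m

Hyperfocal distance H = f²/(N·c) + f = 58²/(13 × 0.018) + 58 = 3364/0.234 + 58 ≈ 14434.1 mm ≈ 14.4 m.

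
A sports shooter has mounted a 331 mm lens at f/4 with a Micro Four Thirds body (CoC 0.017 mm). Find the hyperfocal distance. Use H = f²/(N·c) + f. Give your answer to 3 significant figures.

Hyperfocal distance H = f²/(N·c) + f = 331²/(4 × 0.017) + 331 = 109561/0.068 + 331 ≈ 1611522.2 mm ≈ 1610 m.

1610 m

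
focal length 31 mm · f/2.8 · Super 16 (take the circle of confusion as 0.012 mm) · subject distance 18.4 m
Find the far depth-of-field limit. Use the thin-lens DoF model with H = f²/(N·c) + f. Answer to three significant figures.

51.4 m

Hyperfocal distance H = f²/(N·c) + f = 31²/(2.8 × 0.012) + 31 = 961/0.0336 + 31 ≈ 28632.2 mm ≈ 28.63 m.
Far limit Df = s·(H − f)/(H − s) = 18400 × (28632.2 − 31) / (28632.2 − 18400) = 18400 × 28601.2 / 10232.2 ≈ 51432 mm ≈ 51.4 m.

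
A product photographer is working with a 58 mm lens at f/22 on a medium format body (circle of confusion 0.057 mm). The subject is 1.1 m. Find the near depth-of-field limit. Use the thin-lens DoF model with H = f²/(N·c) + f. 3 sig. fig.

Hyperfocal distance H = f²/(N·c) + f = 58²/(22 × 0.057) + 58 = 3364/1.254 + 58 ≈ 2740.6 mm ≈ 2.741 m.
Near limit Dn = s·(H − f)/(H + s − 2f) = 1100 × (2740.6 − 58) / (2740.6 + 1100 − 2 × 58) = 1100 × 2682.6 / 3724.6 ≈ 792.26 mm ≈ 0.792 m.

0.792 m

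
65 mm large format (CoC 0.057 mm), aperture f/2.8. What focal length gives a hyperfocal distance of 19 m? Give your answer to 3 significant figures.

From H = f²/(N·c) + f, with f ≪ H: f ≈ √(H·N·c) = √(19000 × 2.8 × 0.057) = √3032.4 ≈ 55.07 mm.
Exact: f² + N·c·f − N·c·H = 0 ⇒ f = (−N·c + √((N·c)² + 4·N·c·H))/2 = (−0.1596 + √12130)/2 ≈ 54.987 mm ≈ 55.0 mm.

55.0 mm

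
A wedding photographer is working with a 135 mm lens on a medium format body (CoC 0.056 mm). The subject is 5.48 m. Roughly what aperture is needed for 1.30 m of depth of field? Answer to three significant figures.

f/7.12

Write h = H − f = f²/(N·c). The thin-lens limits are Dn = s·h/(h + (s−f)) and Df = s·h/(h − (s−f)), so DoF = Df − Dn = 2·s·(s−f)·h / (h² − (s−f)²).
That is a quadratic in h: DoF·h² − 2·s·(s−f)·h − DoF·(s−f)² = 0 ⇒ h = (s−f)·(s + √(s² + DoF²)) / DoF = 5345 × (5480 + √(5480² + 1300²)) / 1300 = 5345 × (5480 + 5632.09) / 1300 ≈ 45688 mm.
Then N = f²/(c·h) = 135² / (0.056 × 45688) = 18225 / 2558.5 ≈ 7.12.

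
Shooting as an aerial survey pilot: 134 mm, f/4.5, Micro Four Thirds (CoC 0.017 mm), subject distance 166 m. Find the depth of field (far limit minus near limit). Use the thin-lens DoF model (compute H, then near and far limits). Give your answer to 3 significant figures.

Hyperfocal distance H = f²/(N·c) + f = 134²/(4.5 × 0.017) + 134 = 17956/0.0765 + 134 ≈ 234853.0 mm ≈ 234.9 m.
Near limit Dn = s·(H − f)/(H + s − 2f) = 166000 × (234853.0 − 134) / (234853.0 + 166000 − 2 × 134) = 166000 × 234719.0 / 400585.0 ≈ 97266 mm.
Far limit Df = s·(H − f)/(H − s) = 166000 × (234853.0 − 134) / (234853.0 − 166000) = 166000 × 234719.0 / 68853.0 ≈ 565892 mm.
Depth of field = Df − Dn = 565892 − 97266 ≈ 468626 mm ≈ 469 m.

469 m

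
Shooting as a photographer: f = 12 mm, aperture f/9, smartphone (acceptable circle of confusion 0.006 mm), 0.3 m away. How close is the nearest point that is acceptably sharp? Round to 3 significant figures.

271 mm

Hyperfocal distance H = f²/(N·c) + f = 12²/(9 × 0.006) + 12 = 144/0.054 + 12 ≈ 2678.7 mm ≈ 2.679 m.
Near limit Dn = s·(H − f)/(H + s − 2f) = 300 × (2678.7 − 12) / (2678.7 + 300 − 2 × 12) = 300 × 2666.7 / 2954.7 ≈ 270.76 mm.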